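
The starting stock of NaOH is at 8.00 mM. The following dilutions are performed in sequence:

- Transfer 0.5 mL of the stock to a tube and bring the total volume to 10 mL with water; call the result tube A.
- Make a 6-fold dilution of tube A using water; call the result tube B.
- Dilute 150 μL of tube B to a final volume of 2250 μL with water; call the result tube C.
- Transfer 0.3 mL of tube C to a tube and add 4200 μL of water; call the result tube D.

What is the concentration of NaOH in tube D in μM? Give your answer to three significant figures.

Step 1: 0.5 mL brought to 10 mL → factor 10/0.5 = 20
Step 2: 6-fold → factor 6
Step 3: 150 μL brought to 2250 μL → factor 2250/150 = 15
Step 4: 0.3 mL + 4200 μL = 4.5 mL total → factor 4.5/0.3 = 15
Overall dilution factor = 20 × 6 × 15 × 15 = 27000
Final = 8.00 mM / 27000 = 0.0002963 mM = 0.296 μM

0.296 μM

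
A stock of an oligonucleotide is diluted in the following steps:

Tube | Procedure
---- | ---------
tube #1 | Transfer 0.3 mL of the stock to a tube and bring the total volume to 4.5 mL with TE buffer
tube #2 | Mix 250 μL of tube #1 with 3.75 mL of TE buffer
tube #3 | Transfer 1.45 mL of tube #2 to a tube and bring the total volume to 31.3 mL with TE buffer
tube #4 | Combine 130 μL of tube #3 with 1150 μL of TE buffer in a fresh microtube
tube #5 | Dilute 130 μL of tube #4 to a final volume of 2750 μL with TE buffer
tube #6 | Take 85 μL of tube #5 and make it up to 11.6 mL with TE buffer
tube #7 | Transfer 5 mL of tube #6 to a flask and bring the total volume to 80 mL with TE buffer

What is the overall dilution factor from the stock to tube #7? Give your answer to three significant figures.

Step 1: 0.3 mL brought to 4.5 mL → factor 4.5/0.3 = 15
Step 2: 250 μL + 3.75 mL = 4000 μL total → factor 4000/250 = 16
Step 3: 1.45 mL brought to 31.3 mL → factor 31.3/1.45 = 21.586
Step 4: 130 μL + 1150 μL = 1280 μL total → factor 1280/130 = 9.8462
Step 5: 130 μL brought to 2750 μL → factor 2750/130 = 21.154
Step 6: 85 μL brought to 11.6 mL → factor 11600/85 = 136.47
Step 7: 5 mL brought to 80 mL → factor 80/5 = 16
Overall dilution factor = 15 × 16 × 21.586 × 9.8462 × 21.154 × 136.47 × 16 = 2.3561 × 10^9

2.36 × 10^9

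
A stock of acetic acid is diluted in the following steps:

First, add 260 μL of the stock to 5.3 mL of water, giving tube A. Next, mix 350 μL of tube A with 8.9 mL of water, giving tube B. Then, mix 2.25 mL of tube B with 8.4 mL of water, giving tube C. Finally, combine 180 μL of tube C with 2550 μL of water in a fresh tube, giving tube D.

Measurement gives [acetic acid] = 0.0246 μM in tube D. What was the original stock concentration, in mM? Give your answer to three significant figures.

Step 1: 260 μL + 5.3 mL = 5560 μL total → factor 5560/260 = 21.385
Step 2: 350 μL + 8.9 mL = 9250 μL total → factor 9250/350 = 26.429
Step 3: 2.25 mL + 8.4 mL = 10.65 mL total → factor 10.65/2.25 = 4.7333
Step 4: 180 μL + 2550 μL = 2730 μL total → factor 2730/180 = 15.167
Overall dilution factor = 21.385 × 26.429 × 4.7333 × 15.167 = 40573
Stock = 0.0246 μM × 40573 = 998.1 μM = 0.998 mM

0.998 mM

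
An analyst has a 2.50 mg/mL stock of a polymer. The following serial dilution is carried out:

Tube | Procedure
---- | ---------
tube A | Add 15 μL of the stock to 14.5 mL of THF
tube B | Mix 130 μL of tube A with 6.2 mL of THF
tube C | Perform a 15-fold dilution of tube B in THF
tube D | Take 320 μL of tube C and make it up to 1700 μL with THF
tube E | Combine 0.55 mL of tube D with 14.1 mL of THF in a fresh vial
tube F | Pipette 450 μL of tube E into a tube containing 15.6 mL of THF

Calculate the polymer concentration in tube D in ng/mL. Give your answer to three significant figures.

0.666 ng/mL

Step 1: 15 μL + 14.5 mL = 14515 μL total → factor 14515/15 = 967.67
Step 2: 130 μL + 6.2 mL = 6330 μL total → factor 6330/130 = 48.692
Step 3: 15-fold → factor 15
Step 4: 320 μL brought to 1700 μL → factor 1700/320 = 5.3125
Dilution factor through tube D = 967.67 × 48.692 × 15 × 5.3125 = 3.7547 × 10^6
[tube D] = 2.50 mg/mL / 3.7547 × 10^6 = 6.658 × 10^-7 mg/mL = 0.666 ng/mL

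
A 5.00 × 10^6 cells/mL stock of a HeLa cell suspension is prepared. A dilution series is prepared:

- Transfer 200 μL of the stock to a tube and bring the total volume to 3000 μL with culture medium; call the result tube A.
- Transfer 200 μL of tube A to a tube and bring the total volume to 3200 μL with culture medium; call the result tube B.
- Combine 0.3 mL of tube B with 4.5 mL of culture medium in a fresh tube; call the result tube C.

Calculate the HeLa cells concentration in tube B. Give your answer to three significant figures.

2.08 × 10^4 cells/mL

Step 1: 200 μL brought to 3000 μL → factor 3000/200 = 15
Step 2: 200 μL brought to 3200 μL → factor 3200/200 = 16
Dilution factor through tube B = 15 × 16 = 240
[tube B] = 5.00 × 10^6 cells/mL / 240 = 2.08 × 10^4 cells/mL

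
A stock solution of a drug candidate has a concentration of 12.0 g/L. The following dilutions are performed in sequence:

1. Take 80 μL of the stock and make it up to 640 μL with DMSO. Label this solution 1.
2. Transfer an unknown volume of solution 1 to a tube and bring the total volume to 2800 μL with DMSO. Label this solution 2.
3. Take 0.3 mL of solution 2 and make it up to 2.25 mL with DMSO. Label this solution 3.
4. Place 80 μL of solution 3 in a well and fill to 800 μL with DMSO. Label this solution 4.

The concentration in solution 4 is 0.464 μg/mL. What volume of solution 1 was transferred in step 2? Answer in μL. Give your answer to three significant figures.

Step 1: 80 μL brought to 640 μL → factor 640/80 = 8
Step 2: v brought to 2800 μL → factor = 2800 μL/v
Step 3: 0.3 mL brought to 2.25 mL → factor 2.25/0.3 = 7.5
Step 4: 80 μL brought to 800 μL → factor 800/80 = 10
Product of known-step factors = 600
Overall factor = 12.0 g/L / (0.464 μg/mL) = 25862
Step-2 factor = 25862 / 600 = 43.103
v = 2800 μL / 43.103 = 65.0 μL

65.0 μL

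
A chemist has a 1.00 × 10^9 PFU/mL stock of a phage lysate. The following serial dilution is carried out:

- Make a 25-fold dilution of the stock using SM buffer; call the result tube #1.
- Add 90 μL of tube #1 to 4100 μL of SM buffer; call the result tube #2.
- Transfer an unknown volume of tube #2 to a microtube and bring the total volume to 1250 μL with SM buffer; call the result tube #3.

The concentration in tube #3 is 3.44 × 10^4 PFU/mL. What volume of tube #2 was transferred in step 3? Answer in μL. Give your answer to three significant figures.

50.0 μL

Step 1: 25-fold → factor 25
Step 2: 90 μL + 4100 μL = 4190 μL total → factor 4190/90 = 46.556
Step 3: v brought to 1250 μL → factor = 1250 μL/v
Product of known-step factors = 1163.9
Overall factor = 1.00 × 10^9 PFU/mL / (3.44 × 10^4 PFU/mL) = 29070
Step-3 factor = 29070 / 1163.9 = 24.976
v = 1250 μL / 24.976 = 50.0 μL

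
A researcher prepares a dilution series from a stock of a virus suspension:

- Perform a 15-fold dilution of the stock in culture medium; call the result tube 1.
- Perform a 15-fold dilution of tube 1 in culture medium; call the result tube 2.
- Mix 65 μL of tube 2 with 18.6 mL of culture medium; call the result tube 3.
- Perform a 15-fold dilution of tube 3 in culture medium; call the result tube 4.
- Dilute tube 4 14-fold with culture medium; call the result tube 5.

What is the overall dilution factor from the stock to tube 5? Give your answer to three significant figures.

Step 1: 15-fold → factor 15
Step 2: 15-fold → factor 15
Step 3: 65 μL + 18.6 mL = 18665 μL total → factor 18665/65 = 287.15
Step 4: 15-fold → factor 15
Step 5: 14-fold → factor 14
Overall dilution factor = 15 × 15 × 287.15 × 15 × 14 = 1.3568 × 10^7

1.36 × 10^7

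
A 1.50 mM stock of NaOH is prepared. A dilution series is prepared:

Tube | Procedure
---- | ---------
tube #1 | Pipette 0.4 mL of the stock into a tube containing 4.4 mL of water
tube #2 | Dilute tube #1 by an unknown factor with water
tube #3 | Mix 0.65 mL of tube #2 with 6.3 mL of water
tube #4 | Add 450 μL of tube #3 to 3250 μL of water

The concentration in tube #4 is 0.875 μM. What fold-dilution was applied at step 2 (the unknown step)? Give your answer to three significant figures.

1.62-fold

Step 1: 0.4 mL + 4.4 mL = 4.8 mL total → factor 4.8/0.4 = 12
Step 2: unknown factor x
Step 3: 0.65 mL + 6.3 mL = 6.95 mL total → factor 6.95/0.65 = 10.692
Step 4: 450 μL + 3250 μL = 3700 μL total → factor 3700/450 = 8.2222
Product of known-step factors = 1055
Overall factor = 1.50 mM / (0.875 μM) = 1714.3
x = 1714.3 / 1055 = 1.62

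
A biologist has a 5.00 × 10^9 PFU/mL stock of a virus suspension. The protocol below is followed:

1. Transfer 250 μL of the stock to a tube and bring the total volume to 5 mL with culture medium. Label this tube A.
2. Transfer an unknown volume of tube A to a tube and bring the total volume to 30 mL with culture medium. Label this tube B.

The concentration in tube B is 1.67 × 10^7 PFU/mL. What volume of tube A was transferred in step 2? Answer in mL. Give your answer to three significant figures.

Step 1: 250 μL brought to 5 mL → factor 5000/250 = 20
Step 2: v brought to 30 mL → factor = 30 mL/v
Product of known-step factors = 20
Overall factor = 5.00 × 10^9 PFU/mL / (1.67 × 10^7 PFU/mL) = 299.4
Step-2 factor = 299.4 / 20 = 14.97
v = 30 mL / 14.97 = 2.00 mL

2.00 mL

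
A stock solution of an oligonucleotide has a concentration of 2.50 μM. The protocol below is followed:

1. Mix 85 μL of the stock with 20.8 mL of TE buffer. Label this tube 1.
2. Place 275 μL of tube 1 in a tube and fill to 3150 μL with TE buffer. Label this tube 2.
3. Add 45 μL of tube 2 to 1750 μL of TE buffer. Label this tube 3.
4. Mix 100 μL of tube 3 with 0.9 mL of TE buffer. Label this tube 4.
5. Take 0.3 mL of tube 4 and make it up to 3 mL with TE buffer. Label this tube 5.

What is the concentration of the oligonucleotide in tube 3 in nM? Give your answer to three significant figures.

Step 1: 85 μL + 20.8 mL = 20885 μL total → factor 20885/85 = 245.71
Step 2: 275 μL brought to 3150 μL → factor 3150/275 = 11.455
Step 3: 45 μL + 1750 μL = 1795 μL total → factor 1795/45 = 39.889
Dilution factor through tube 3 = 245.71 × 11.455 × 39.889 = 1.1227 × 10^5
[tube 3] = 2.50 μM / 1.1227 × 10^5 = 2.227 × 10^-5 μM = 0.0223 nM

0.0223 nM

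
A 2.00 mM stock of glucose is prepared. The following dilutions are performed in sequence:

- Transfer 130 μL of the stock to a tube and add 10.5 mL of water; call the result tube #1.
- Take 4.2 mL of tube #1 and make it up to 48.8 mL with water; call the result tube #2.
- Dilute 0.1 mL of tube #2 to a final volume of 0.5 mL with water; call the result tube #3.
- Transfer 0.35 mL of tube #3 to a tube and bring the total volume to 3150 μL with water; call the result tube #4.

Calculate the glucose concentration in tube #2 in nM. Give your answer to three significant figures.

Step 1: 130 μL + 10.5 mL = 10630 μL total → factor 10630/130 = 81.769
Step 2: 4.2 mL brought to 48.8 mL → factor 48.8/4.2 = 11.619
Dilution factor through tube #2 = 81.769 × 11.619 = 950.08
[tube #2] = 2.00 mM / 950.08 = 0.002105 mM = 2.11 × 10^3 nM

2.11 × 10^3 nM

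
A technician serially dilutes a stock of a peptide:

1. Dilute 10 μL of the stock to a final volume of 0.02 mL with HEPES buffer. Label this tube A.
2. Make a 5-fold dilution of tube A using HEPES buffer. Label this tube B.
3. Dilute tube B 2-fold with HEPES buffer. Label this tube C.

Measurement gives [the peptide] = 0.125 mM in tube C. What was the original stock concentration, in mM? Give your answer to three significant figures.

Step 1: 10 μL brought to 0.02 mL → factor 20/10 = 2
Step 2: 5-fold → factor 5
Step 3: 2-fold → factor 2
Overall dilution factor = 2 × 5 × 2 = 20
Stock = 0.125 mM × 20 = 2.50 mM

2.50 mM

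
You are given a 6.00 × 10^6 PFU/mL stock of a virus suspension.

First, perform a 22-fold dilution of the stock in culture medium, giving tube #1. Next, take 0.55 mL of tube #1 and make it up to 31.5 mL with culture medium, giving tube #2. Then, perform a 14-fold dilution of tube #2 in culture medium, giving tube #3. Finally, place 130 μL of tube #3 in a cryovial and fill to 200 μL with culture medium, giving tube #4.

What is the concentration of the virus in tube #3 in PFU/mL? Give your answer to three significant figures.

340 PFU/mL

Step 1: 22-fold → factor 22
Step 2: 0.55 mL brought to 31.5 mL → factor 31.5/0.55 = 57.273
Step 3: 14-fold → factor 14
Dilution factor through tube #3 = 22 × 57.273 × 14 = 17640
[tube #3] = 6.00 × 10^6 PFU/mL / 17640 = 340 PFU/mL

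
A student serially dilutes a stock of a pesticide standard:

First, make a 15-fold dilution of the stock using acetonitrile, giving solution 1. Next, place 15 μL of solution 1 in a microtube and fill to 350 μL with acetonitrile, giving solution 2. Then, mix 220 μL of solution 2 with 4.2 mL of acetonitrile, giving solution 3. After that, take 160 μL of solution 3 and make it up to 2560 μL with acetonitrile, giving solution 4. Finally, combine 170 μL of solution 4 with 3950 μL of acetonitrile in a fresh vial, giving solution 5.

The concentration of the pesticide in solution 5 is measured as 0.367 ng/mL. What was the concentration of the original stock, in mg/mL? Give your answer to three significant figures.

1.00 mg/mL

Step 1: 15-fold → factor 15
Step 2: 15 μL brought to 350 μL → factor 350/15 = 23.333
Step 3: 220 μL + 4.2 mL = 4420 μL total → factor 4420/220 = 20.091
Step 4: 160 μL brought to 2560 μL → factor 2560/160 = 16
Step 5: 170 μL + 3950 μL = 4120 μL total → factor 4120/170 = 24.235
Overall dilution factor = 15 × 23.333 × 20.091 × 16 × 24.235 = 2.7267 × 10^6
Stock = 0.367 ng/mL × 2.7267 × 10^6 = 1.001 × 10^6 ng/mL = 1.00 mg/mL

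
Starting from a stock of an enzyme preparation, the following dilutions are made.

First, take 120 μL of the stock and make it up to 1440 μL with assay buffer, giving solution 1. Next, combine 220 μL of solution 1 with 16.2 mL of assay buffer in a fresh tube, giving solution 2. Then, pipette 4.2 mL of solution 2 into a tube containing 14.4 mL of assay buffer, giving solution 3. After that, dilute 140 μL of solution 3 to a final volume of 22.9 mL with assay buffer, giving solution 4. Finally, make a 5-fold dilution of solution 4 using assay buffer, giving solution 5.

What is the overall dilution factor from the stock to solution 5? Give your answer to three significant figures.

3.24 × 10^6

Step 1: 120 μL brought to 1440 μL → factor 1440/120 = 12
Step 2: 220 μL + 16.2 mL = 16420 μL total → factor 16420/220 = 74.636
Step 3: 4.2 mL + 14.4 mL = 18.6 mL total → factor 18.6/4.2 = 4.4286
Step 4: 140 μL brought to 22.9 mL → factor 22900/140 = 163.57
Step 5: 5-fold → factor 5
Overall dilution factor = 12 × 74.636 × 4.4286 × 163.57 × 5 = 3.2439 × 10^6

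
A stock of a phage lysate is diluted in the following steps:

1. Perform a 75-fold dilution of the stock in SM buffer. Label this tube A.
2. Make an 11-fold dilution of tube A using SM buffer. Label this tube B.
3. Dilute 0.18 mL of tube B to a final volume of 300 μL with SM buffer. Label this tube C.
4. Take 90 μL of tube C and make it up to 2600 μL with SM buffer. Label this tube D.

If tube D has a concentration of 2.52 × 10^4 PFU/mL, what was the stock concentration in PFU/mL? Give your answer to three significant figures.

Step 1: 75-fold → factor 75
Step 2: 11-fold → factor 11
Step 3: 0.18 mL brought to 300 μL → factor 0.3/0.18 = 1.6667
Step 4: 90 μL brought to 2600 μL → factor 2600/90 = 28.889
Overall dilution factor = 75 × 11 × 1.6667 × 28.889 = 39722
Stock = 2.52 × 10^4 PFU/mL × 39722 = 1.00 × 10^9 PFU/mL

1.00 × 10^9 PFU/mL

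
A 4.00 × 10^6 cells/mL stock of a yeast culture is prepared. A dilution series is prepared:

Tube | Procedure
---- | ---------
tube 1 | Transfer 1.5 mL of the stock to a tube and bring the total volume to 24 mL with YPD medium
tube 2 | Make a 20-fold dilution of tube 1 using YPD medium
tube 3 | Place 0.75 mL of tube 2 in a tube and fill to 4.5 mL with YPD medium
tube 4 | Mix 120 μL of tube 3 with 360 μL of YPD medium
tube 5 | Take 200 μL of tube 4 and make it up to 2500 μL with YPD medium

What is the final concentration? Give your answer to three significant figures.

41.7 cells/mL

Step 1: 1.5 mL brought to 24 mL → factor 24/1.5 = 16
Step 2: 20-fold → factor 20
Step 3: 0.75 mL brought to 4.5 mL → factor 4.5/0.75 = 6
Step 4: 120 μL + 360 μL = 480 μL total → factor 480/120 = 4
Step 5: 200 μL brought to 2500 μL → factor 2500/200 = 12.5
Overall dilution factor = 16 × 20 × 6 × 4 × 12.5 = 96000
Final = 4.00 × 10^6 cells/mL / 96000 = 41.7 cells/mL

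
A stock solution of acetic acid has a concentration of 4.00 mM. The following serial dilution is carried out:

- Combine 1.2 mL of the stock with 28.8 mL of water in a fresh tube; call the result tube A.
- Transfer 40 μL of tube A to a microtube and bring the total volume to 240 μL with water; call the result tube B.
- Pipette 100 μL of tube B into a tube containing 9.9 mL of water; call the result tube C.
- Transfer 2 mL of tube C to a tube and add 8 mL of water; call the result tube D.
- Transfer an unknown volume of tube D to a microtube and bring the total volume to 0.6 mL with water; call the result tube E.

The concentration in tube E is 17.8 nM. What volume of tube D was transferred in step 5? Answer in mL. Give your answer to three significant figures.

0.200 mL

Step 1: 1.2 mL + 28.8 mL = 30 mL total → factor 30/1.2 = 25
Step 2: 40 μL brought to 240 μL → factor 240/40 = 6
Step 3: 100 μL + 9.9 mL = 10000 μL total → factor 10000/100 = 100
Step 4: 2 mL + 8 mL = 10 mL total → factor 10/2 = 5
Step 5: v brought to 0.6 mL → factor = 0.6 mL/v
Product of known-step factors = 75000
Overall factor = 4.00 mM / (17.8 nM) = 2.2472 × 10^5
Step-5 factor = 2.2472 × 10^5 / 75000 = 2.9963
v = 0.6 mL / 2.9963 = 0.200 mL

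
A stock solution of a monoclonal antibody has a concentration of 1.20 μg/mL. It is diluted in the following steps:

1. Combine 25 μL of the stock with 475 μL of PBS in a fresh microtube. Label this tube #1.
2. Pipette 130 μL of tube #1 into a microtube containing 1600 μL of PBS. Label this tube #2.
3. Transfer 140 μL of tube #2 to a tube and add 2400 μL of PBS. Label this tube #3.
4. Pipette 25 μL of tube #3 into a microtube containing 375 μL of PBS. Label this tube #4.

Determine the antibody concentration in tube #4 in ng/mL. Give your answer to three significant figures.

Step 1: 25 μL + 475 μL = 500 μL total → factor 500/25 = 20
Step 2: 130 μL + 1600 μL = 1730 μL total → factor 1730/130 = 13.308
Step 3: 140 μL + 2400 μL = 2540 μL total → factor 2540/140 = 18.143
Step 4: 25 μL + 375 μL = 400 μL total → factor 400/25 = 16
Overall dilution factor = 20 × 13.308 × 18.143 × 16 = 77261
Final = 1.20 μg/mL / 77261 = 1.553 × 10^-5 μg/mL = 0.0155 ng/mL

0.0155 ng/mL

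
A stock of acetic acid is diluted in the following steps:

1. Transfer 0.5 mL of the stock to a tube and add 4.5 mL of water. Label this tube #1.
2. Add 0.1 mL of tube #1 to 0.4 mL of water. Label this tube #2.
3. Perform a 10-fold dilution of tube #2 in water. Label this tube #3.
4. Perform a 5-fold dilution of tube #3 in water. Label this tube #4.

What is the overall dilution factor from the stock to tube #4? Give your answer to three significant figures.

2.50 × 10^3

Step 1: 0.5 mL + 4.5 mL = 5 mL total → factor 5/0.5 = 10
Step 2: 0.1 mL + 0.4 mL = 0.5 mL total → factor 0.5/0.1 = 5
Step 3: 10-fold → factor 10
Step 4: 5-fold → factor 5
Overall dilution factor = 10 × 5 × 10 × 5 = 2500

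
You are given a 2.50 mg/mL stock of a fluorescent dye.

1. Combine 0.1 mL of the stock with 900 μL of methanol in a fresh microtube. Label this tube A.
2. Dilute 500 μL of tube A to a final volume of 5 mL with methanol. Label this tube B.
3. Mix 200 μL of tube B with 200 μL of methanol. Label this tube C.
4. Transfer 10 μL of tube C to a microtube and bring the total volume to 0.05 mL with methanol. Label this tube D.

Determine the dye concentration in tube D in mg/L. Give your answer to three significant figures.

2.50 mg/L

Step 1: 0.1 mL + 900 μL = 1 mL total → factor 1/0.1 = 10
Step 2: 500 μL brought to 5 mL → factor 5000/500 = 10
Step 3: 200 μL + 200 μL = 400 μL total → factor 400/200 = 2
Step 4: 10 μL brought to 0.05 mL → factor 50/10 = 5
Overall dilution factor = 10 × 10 × 2 × 5 = 1000
Final = 2.50 mg/mL / 1000 = 0.002500 mg/mL = 2.50 mg/L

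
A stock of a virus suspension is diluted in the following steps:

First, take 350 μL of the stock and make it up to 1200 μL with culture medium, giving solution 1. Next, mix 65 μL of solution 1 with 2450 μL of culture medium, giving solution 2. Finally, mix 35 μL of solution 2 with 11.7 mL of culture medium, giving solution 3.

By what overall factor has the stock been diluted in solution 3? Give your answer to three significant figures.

Step 1: 350 μL brought to 1200 μL → factor 1200/350 = 3.4286
Step 2: 65 μL + 2450 μL = 2515 μL total → factor 2515/65 = 38.692
Step 3: 35 μL + 11.7 mL = 11735 μL total → factor 11735/35 = 335.29
Overall dilution factor = 3.4286 × 38.692 × 335.29 = 44479

4.45 × 10^4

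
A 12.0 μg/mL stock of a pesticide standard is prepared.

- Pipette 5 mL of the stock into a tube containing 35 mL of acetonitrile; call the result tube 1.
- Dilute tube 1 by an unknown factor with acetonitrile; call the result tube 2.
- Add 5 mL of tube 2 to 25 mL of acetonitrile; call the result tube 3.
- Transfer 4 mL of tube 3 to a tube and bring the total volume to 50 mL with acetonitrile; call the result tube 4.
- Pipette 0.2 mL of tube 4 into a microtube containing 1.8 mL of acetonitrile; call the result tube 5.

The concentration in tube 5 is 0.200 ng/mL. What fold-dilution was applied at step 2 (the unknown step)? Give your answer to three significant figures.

10.0-fold

Step 1: 5 mL + 35 mL = 40 mL total → factor 40/5 = 8
Step 2: unknown factor x
Step 3: 5 mL + 25 mL = 30 mL total → factor 30/5 = 6
Step 4: 4 mL brought to 50 mL → factor 50/4 = 12.5
Step 5: 0.2 mL + 1.8 mL = 2 mL total → factor 2/0.2 = 10
Product of known-step factors = 6000
Overall factor = 12.0 μg/mL / (0.200 ng/mL) = 60000
x = 60000 / 6000 = 10.0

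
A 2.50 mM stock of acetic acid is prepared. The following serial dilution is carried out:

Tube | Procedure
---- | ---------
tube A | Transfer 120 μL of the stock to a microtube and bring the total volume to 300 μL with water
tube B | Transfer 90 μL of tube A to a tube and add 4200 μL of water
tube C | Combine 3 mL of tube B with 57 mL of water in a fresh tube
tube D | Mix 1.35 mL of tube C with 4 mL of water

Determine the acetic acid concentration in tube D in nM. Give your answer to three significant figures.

Step 1: 120 μL brought to 300 μL → factor 300/120 = 2.5
Step 2: 90 μL + 4200 μL = 4290 μL total → factor 4290/90 = 47.667
Step 3: 3 mL + 57 mL = 60 mL total → factor 60/3 = 20
Step 4: 1.35 mL + 4 mL = 5.35 mL total → factor 5.35/1.35 = 3.963
Overall dilution factor = 2.5 × 47.667 × 20 × 3.963 = 9445.1
Final = 2.50 mM / 9445.1 = 0.0002647 mM = 265 nM

265 nM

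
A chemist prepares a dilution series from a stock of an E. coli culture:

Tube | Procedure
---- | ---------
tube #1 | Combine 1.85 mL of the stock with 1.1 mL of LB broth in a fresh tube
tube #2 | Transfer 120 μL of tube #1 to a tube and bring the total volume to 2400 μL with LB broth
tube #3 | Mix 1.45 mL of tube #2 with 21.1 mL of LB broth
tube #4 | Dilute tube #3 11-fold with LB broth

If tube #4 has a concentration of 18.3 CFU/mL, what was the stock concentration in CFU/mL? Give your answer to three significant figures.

Step 1: 1.85 mL + 1.1 mL = 2.95 mL total → factor 2.95/1.85 = 1.5946
Step 2: 120 μL brought to 2400 μL → factor 2400/120 = 20
Step 3: 1.45 mL + 21.1 mL = 22.55 mL total → factor 22.55/1.45 = 15.552
Step 4: 11-fold → factor 11
Overall dilution factor = 1.5946 × 20 × 15.552 × 11 = 5455.7
Stock = 18.3 CFU/mL × 5455.7 = 9.98 × 10^4 CFU/mL

9.98 × 10^4 CFU/mL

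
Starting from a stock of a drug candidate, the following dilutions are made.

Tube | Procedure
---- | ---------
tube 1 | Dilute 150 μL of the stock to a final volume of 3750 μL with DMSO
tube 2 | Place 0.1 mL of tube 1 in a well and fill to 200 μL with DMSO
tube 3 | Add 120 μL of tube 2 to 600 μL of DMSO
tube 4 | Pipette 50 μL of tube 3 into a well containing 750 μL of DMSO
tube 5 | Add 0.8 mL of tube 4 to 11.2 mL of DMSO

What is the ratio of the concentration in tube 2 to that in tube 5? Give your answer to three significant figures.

1.44 × 10^3

Step 1: 150 μL brought to 3750 μL → factor 3750/150 = 25
Step 2: 0.1 mL brought to 200 μL → factor 0.2/0.1 = 2
Step 3: 120 μL + 600 μL = 720 μL total → factor 720/120 = 6
Step 4: 50 μL + 750 μL = 800 μL total → factor 800/50 = 16
Step 5: 0.8 mL + 11.2 mL = 12 mL total → factor 12/0.8 = 15
Dilution factor to tube 2 = 50; to tube 5 = 72000
[tube 2]/[tube 5] = (factor to tube 5)/(factor to tube 2) = 72000/50 = 1.44 × 10^3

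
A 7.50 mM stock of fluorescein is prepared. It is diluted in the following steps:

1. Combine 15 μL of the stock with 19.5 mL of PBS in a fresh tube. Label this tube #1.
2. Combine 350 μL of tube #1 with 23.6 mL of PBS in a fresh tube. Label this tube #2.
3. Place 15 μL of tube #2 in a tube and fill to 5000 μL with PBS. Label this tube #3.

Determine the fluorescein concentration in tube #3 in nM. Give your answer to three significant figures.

Step 1: 15 μL + 19.5 mL = 19515 μL total → factor 19515/15 = 1301
Step 2: 350 μL + 23.6 mL = 23950 μL total → factor 23950/350 = 68.429
Step 3: 15 μL brought to 5000 μL → factor 5000/15 = 333.33
Overall dilution factor = 1301 × 68.429 × 333.33 = 2.9675 × 10^7
Final = 7.50 mM / 2.9675 × 10^7 = 2.527 × 10^-7 mM = 0.253 nM

0.253 nM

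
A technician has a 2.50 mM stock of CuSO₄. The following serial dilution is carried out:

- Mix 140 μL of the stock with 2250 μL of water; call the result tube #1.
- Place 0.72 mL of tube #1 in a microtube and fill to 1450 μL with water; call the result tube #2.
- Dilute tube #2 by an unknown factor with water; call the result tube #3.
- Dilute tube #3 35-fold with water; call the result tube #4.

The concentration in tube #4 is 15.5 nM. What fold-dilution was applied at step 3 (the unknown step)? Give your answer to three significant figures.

134-fold

Step 1: 140 μL + 2250 μL = 2390 μL total → factor 2390/140 = 17.071
Step 2: 0.72 mL brought to 1450 μL → factor 1.45/0.72 = 2.0139
Step 3: unknown factor x
Step 4: 35-fold → factor 35
Product of known-step factors = 1203.3
Overall factor = 2.50 mM / (15.5 nM) = 1.6129 × 10^5
x = 1.6129 × 10^5 / 1203.3 = 134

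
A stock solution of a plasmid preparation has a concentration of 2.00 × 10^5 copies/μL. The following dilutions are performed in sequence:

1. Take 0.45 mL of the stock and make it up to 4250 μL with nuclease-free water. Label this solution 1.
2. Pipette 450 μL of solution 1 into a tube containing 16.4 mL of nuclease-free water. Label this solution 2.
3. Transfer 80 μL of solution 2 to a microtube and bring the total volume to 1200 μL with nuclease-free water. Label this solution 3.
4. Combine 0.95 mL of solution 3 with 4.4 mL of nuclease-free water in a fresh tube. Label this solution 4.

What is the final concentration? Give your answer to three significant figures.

6.69 copies/μL

Step 1: 0.45 mL brought to 4250 μL → factor 4.25/0.45 = 9.4444
Step 2: 450 μL + 16.4 mL = 16850 μL total → factor 16850/450 = 37.444
Step 3: 80 μL brought to 1200 μL → factor 1200/80 = 15
Step 4: 0.95 mL + 4.4 mL = 5.35 mL total → factor 5.35/0.95 = 5.6316
Overall dilution factor = 9.4444 × 37.444 × 15 × 5.6316 = 29873
Final = 2.00 × 10^5 copies/μL / 29873 = 6.69 copies/μL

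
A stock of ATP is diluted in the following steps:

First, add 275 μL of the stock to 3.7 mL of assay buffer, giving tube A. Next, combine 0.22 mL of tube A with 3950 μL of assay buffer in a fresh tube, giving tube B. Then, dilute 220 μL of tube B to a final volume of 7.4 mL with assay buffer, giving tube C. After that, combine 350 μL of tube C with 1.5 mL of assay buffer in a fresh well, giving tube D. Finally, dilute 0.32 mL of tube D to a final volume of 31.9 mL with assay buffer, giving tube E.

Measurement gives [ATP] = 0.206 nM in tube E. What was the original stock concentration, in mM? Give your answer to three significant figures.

1.00 mM

Step 1: 275 μL + 3.7 mL = 3975 μL total → factor 3975/275 = 14.455
Step 2: 0.22 mL + 3950 μL = 4.17 mL total → factor 4.17/0.22 = 18.955
Step 3: 220 μL brought to 7.4 mL → factor 7400/220 = 33.636
Step 4: 350 μL + 1.5 mL = 1850 μL total → factor 1850/350 = 5.2857
Step 5: 0.32 mL brought to 31.9 mL → factor 31.9/0.32 = 99.688
Overall dilution factor = 14.455 × 18.955 × 33.636 × 5.2857 × 99.688 = 4.8559 × 10^6
Stock = 0.206 nM × 4.8559 × 10^6 = 1.000 × 10^6 nM = 1.00 mM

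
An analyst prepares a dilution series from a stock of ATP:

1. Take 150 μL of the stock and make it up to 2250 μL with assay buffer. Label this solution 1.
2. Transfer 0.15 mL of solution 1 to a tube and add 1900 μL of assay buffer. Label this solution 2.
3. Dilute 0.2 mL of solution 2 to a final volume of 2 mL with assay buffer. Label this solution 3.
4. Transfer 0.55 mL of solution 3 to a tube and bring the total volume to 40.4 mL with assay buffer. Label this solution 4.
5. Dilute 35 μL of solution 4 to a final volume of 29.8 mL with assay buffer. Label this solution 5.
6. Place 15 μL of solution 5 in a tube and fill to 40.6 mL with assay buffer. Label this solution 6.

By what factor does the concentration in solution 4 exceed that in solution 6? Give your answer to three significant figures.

2.30 × 10^6

Step 1: 150 μL brought to 2250 μL → factor 2250/150 = 15
Step 2: 0.15 mL + 1900 μL = 2.05 mL total → factor 2.05/0.15 = 13.667
Step 3: 0.2 mL brought to 2 mL → factor 2/0.2 = 10
Step 4: 0.55 mL brought to 40.4 mL → factor 40.4/0.55 = 73.455
Step 5: 35 μL brought to 29.8 mL → factor 29800/35 = 851.43
Step 6: 15 μL brought to 40.6 mL → factor 40600/15 = 2706.7
Dilution factor to solution 4 = 1.5058 × 10^5; to solution 6 = 3.4702 × 10^11
[solution 4]/[solution 6] = (factor to solution 6)/(factor to solution 4) = 3.4702 × 10^11/1.5058 × 10^5 = 2.30 × 10^6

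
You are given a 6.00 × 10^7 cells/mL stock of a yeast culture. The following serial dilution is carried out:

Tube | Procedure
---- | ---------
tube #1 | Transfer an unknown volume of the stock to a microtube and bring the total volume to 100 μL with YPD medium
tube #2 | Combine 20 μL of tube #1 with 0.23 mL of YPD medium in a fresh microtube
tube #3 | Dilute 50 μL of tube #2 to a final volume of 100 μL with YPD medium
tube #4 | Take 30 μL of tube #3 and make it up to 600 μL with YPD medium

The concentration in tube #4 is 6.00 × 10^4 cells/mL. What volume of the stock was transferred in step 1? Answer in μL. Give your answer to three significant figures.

Step 1: v brought to 100 μL → factor = 100 μL/v
Step 2: 20 μL + 0.23 mL = 250 μL total → factor 250/20 = 12.5
Step 3: 50 μL brought to 100 μL → factor 100/50 = 2
Step 4: 30 μL brought to 600 μL → factor 600/30 = 20
Product of known-step factors = 500
Overall factor = 6.00 × 10^7 cells/mL / (6.00 × 10^4 cells/mL) = 1000
Step-1 factor = 1000 / 500 = 2
v = 100 μL / 2 = 50.0 μL

50.0 μL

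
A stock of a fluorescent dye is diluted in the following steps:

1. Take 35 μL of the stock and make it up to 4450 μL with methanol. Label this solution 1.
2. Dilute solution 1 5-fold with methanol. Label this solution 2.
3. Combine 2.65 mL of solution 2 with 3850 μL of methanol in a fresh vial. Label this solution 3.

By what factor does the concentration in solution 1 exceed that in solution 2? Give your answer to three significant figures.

5.00

Step 1: 35 μL brought to 4450 μL → factor 4450/35 = 127.14
Step 2: 5-fold → factor 5
Dilution factor to solution 1 = 127.14; to solution 2 = 635.71
[solution 1]/[solution 2] = (factor to solution 2)/(factor to solution 1) = 635.71/127.14 = 5.00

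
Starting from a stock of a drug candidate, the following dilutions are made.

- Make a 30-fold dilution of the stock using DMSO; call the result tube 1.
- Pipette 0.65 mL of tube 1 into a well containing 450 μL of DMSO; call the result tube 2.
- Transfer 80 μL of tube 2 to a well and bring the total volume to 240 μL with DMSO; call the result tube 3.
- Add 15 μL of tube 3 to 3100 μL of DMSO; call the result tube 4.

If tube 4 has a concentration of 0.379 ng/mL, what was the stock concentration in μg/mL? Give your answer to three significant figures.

12.0 μg/mL

Step 1: 30-fold → factor 30
Step 2: 0.65 mL + 450 μL = 1.1 mL total → factor 1.1/0.65 = 1.6923
Step 3: 80 μL brought to 240 μL → factor 240/80 = 3
Step 4: 15 μL + 3100 μL = 3115 μL total → factor 3115/15 = 207.67
Overall dilution factor = 30 × 1.6923 × 3 × 207.67 = 31629
Stock = 0.379 ng/mL × 31629 = 1.199 × 10^4 ng/mL = 12.0 μg/mL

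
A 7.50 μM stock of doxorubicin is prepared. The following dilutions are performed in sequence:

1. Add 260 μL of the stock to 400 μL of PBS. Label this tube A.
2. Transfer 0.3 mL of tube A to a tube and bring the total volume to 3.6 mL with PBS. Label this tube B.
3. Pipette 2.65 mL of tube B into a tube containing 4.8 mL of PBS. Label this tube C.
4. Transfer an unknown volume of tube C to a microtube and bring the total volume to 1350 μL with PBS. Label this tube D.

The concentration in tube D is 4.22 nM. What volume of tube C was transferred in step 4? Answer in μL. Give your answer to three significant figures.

65.0 μL

Step 1: 260 μL + 400 μL = 660 μL total → factor 660/260 = 2.5385
Step 2: 0.3 mL brought to 3.6 mL → factor 3.6/0.3 = 12
Step 3: 2.65 mL + 4.8 mL = 7.45 mL total → factor 7.45/2.65 = 2.8113
Step 4: v brought to 1350 μL → factor = 1350 μL/v
Product of known-step factors = 85.637
Overall factor = 7.50 μM / (4.22 nM) = 1777.3
Step-4 factor = 1777.3 / 85.637 = 20.753
v = 1350 μL / 20.753 = 65.0 μL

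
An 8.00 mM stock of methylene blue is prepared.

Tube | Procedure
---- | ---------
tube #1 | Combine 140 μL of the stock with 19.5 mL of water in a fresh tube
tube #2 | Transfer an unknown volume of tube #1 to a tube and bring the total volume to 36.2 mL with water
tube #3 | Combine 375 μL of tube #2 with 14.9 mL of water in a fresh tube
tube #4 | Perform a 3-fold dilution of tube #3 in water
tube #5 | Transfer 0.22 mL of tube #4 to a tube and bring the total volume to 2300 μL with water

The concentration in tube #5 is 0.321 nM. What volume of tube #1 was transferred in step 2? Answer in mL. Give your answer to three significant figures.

Step 1: 140 μL + 19.5 mL = 19640 μL total → factor 19640/140 = 140.29
Step 2: v brought to 36.2 mL → factor = 36.2 mL/v
Step 3: 375 μL + 14.9 mL = 15275 μL total → factor 15275/375 = 40.733
Step 4: 3-fold → factor 3
Step 5: 0.22 mL brought to 2300 μL → factor 2.3/0.22 = 10.455
Product of known-step factors = 1.7922 × 10^5
Overall factor = 8.00 mM / (0.321 nM) = 2.4922 × 10^7
Step-2 factor = 2.4922 × 10^7 / 1.7922 × 10^5 = 139.06
v = 36.2 mL / 139.06 = 0.260 mL

0.260 mL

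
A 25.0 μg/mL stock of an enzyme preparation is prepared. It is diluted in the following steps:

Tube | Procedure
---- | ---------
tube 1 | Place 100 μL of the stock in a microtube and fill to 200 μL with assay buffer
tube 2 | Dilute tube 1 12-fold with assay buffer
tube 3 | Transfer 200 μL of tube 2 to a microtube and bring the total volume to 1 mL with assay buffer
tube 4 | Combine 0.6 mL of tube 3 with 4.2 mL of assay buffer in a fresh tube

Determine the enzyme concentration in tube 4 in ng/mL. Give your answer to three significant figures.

26.0 ng/mL

Step 1: 100 μL brought to 200 μL → factor 200/100 = 2
Step 2: 12-fold → factor 12
Step 3: 200 μL brought to 1 mL → factor 1000/200 = 5
Step 4: 0.6 mL + 4.2 mL = 4.8 mL total → factor 4.8/0.6 = 8
Overall dilution factor = 2 × 12 × 5 × 8 = 960
Final = 25.0 μg/mL / 960 = 0.02604 μg/mL = 26.0 ng/mL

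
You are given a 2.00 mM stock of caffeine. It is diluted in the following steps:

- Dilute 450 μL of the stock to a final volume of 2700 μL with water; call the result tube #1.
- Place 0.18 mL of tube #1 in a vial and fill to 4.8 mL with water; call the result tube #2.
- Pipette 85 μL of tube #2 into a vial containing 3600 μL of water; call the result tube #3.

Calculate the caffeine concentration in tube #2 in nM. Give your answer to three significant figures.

Step 1: 450 μL brought to 2700 μL → factor 2700/450 = 6
Step 2: 0.18 mL brought to 4.8 mL → factor 4.8/0.18 = 26.667
Dilution factor through tube #2 = 6 × 26.667 = 160
[tube #2] = 2.00 mM / 160 = 0.01250 mM = 1.25 × 10^4 nM

1.25 × 10^4 nM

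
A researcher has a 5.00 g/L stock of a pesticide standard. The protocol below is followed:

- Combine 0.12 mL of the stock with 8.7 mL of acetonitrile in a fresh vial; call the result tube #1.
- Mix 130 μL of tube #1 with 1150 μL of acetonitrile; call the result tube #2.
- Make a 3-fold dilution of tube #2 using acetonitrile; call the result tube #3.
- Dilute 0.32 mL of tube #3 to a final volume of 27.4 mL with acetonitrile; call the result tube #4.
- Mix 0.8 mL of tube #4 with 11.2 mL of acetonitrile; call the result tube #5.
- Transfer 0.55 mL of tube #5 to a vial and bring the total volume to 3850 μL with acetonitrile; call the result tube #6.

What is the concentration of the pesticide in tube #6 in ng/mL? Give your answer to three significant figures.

Step 1: 0.12 mL + 8.7 mL = 8.82 mL total → factor 8.82/0.12 = 73.5
Step 2: 130 μL + 1150 μL = 1280 μL total → factor 1280/130 = 9.8462
Step 3: 3-fold → factor 3
Step 4: 0.32 mL brought to 27.4 mL → factor 27.4/0.32 = 85.625
Step 5: 0.8 mL + 11.2 mL = 12 mL total → factor 12/0.8 = 15
Step 6: 0.55 mL brought to 3850 μL → factor 3.85/0.55 = 7
Overall dilution factor = 73.5 × 9.8462 × 3 × 85.625 × 15 × 7 = 1.9519 × 10^7
Final = 5.00 g/L / 1.9519 × 10^7 = 2.562 × 10^-7 g/L = 0.256 ng/mL

0.256 ng/mL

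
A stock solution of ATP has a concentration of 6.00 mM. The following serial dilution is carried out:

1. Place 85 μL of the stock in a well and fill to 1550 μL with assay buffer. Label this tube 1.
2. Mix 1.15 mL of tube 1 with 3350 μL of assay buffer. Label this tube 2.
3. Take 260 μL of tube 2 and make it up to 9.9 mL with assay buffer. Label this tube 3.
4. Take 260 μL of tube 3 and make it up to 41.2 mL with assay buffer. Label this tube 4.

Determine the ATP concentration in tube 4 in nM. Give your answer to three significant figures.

Step 1: 85 μL brought to 1550 μL → factor 1550/85 = 18.235
Step 2: 1.15 mL + 3350 μL = 4.5 mL total → factor 4.5/1.15 = 3.913
Step 3: 260 μL brought to 9.9 mL → factor 9900/260 = 38.077
Step 4: 260 μL brought to 41.2 mL → factor 41200/260 = 158.46
Overall dilution factor = 18.235 × 3.913 × 38.077 × 158.46 = 4.3054 × 10^5
Final = 6.00 mM / 4.3054 × 10^5 = 1.394 × 10^-5 mM = 13.9 nM

13.9 nM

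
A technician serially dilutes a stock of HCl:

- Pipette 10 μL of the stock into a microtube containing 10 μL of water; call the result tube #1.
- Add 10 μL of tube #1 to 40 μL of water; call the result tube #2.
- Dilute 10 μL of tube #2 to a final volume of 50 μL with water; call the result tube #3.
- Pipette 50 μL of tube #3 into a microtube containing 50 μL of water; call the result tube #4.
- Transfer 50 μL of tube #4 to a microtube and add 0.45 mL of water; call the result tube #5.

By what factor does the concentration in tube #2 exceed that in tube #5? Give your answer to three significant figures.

Step 1: 10 μL + 10 μL = 20 μL total → factor 20/10 = 2
Step 2: 10 μL + 40 μL = 50 μL total → factor 50/10 = 5
Step 3: 10 μL brought to 50 μL → factor 50/10 = 5
Step 4: 50 μL + 50 μL = 100 μL total → factor 100/50 = 2
Step 5: 50 μL + 0.45 mL = 500 μL total → factor 500/50 = 10
Dilution factor to tube #2 = 10; to tube #5 = 1000
[tube #2]/[tube #5] = (factor to tube #5)/(factor to tube #2) = 1000/10 = 100

100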